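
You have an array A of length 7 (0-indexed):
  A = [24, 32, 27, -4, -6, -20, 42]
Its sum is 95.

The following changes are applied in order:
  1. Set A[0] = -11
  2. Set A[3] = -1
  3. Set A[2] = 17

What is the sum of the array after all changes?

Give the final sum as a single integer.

Answer: 53

Derivation:
Initial sum: 95
Change 1: A[0] 24 -> -11, delta = -35, sum = 60
Change 2: A[3] -4 -> -1, delta = 3, sum = 63
Change 3: A[2] 27 -> 17, delta = -10, sum = 53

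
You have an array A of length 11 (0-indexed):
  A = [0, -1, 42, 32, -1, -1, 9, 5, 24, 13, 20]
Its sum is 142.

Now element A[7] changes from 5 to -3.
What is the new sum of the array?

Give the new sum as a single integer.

Answer: 134

Derivation:
Old value at index 7: 5
New value at index 7: -3
Delta = -3 - 5 = -8
New sum = old_sum + delta = 142 + (-8) = 134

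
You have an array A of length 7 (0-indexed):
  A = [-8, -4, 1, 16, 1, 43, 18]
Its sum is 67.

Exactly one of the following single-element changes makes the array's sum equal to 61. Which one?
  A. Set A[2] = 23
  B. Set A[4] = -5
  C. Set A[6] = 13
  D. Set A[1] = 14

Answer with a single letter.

Answer: B

Derivation:
Option A: A[2] 1->23, delta=22, new_sum=67+(22)=89
Option B: A[4] 1->-5, delta=-6, new_sum=67+(-6)=61 <-- matches target
Option C: A[6] 18->13, delta=-5, new_sum=67+(-5)=62
Option D: A[1] -4->14, delta=18, new_sum=67+(18)=85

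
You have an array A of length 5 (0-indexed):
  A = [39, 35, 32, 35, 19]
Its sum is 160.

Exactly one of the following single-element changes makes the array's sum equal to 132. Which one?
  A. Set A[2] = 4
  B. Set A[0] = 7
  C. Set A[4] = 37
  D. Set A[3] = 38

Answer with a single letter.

Option A: A[2] 32->4, delta=-28, new_sum=160+(-28)=132 <-- matches target
Option B: A[0] 39->7, delta=-32, new_sum=160+(-32)=128
Option C: A[4] 19->37, delta=18, new_sum=160+(18)=178
Option D: A[3] 35->38, delta=3, new_sum=160+(3)=163

Answer: A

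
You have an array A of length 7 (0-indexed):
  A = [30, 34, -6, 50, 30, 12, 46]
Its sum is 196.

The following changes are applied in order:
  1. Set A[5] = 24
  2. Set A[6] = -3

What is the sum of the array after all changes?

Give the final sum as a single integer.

Answer: 159

Derivation:
Initial sum: 196
Change 1: A[5] 12 -> 24, delta = 12, sum = 208
Change 2: A[6] 46 -> -3, delta = -49, sum = 159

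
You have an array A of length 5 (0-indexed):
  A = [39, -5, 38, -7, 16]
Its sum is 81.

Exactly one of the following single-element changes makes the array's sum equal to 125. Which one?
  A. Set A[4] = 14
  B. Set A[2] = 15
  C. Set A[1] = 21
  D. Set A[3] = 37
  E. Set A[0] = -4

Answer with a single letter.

Answer: D

Derivation:
Option A: A[4] 16->14, delta=-2, new_sum=81+(-2)=79
Option B: A[2] 38->15, delta=-23, new_sum=81+(-23)=58
Option C: A[1] -5->21, delta=26, new_sum=81+(26)=107
Option D: A[3] -7->37, delta=44, new_sum=81+(44)=125 <-- matches target
Option E: A[0] 39->-4, delta=-43, new_sum=81+(-43)=38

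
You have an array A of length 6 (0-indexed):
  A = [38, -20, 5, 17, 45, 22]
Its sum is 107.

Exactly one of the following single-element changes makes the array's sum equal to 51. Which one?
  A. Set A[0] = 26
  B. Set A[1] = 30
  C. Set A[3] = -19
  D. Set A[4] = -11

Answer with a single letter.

Answer: D

Derivation:
Option A: A[0] 38->26, delta=-12, new_sum=107+(-12)=95
Option B: A[1] -20->30, delta=50, new_sum=107+(50)=157
Option C: A[3] 17->-19, delta=-36, new_sum=107+(-36)=71
Option D: A[4] 45->-11, delta=-56, new_sum=107+(-56)=51 <-- matches target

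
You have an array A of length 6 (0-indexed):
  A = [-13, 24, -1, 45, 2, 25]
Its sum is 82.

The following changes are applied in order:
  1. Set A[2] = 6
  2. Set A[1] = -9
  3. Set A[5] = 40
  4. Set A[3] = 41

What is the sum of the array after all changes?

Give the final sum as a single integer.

Answer: 67

Derivation:
Initial sum: 82
Change 1: A[2] -1 -> 6, delta = 7, sum = 89
Change 2: A[1] 24 -> -9, delta = -33, sum = 56
Change 3: A[5] 25 -> 40, delta = 15, sum = 71
Change 4: A[3] 45 -> 41, delta = -4, sum = 67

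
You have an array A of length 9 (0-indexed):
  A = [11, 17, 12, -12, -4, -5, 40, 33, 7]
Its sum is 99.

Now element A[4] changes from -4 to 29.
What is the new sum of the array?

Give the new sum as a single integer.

Old value at index 4: -4
New value at index 4: 29
Delta = 29 - -4 = 33
New sum = old_sum + delta = 99 + (33) = 132

Answer: 132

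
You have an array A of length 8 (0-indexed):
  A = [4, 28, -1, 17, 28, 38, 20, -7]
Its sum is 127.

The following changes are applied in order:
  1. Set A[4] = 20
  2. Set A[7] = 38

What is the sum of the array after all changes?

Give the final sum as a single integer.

Initial sum: 127
Change 1: A[4] 28 -> 20, delta = -8, sum = 119
Change 2: A[7] -7 -> 38, delta = 45, sum = 164

Answer: 164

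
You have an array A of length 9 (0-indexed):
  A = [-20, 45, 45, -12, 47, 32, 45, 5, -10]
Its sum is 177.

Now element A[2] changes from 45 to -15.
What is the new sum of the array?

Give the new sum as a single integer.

Answer: 117

Derivation:
Old value at index 2: 45
New value at index 2: -15
Delta = -15 - 45 = -60
New sum = old_sum + delta = 177 + (-60) = 117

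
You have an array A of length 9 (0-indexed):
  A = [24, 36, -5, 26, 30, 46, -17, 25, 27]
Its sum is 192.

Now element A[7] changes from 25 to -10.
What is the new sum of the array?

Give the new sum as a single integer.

Old value at index 7: 25
New value at index 7: -10
Delta = -10 - 25 = -35
New sum = old_sum + delta = 192 + (-35) = 157

Answer: 157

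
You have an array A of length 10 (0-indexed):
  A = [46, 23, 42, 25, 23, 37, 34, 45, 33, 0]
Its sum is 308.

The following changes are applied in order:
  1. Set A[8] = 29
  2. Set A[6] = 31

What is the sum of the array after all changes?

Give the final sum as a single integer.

Answer: 301

Derivation:
Initial sum: 308
Change 1: A[8] 33 -> 29, delta = -4, sum = 304
Change 2: A[6] 34 -> 31, delta = -3, sum = 301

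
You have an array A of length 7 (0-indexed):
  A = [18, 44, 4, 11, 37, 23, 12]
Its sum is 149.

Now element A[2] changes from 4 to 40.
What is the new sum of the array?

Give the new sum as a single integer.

Old value at index 2: 4
New value at index 2: 40
Delta = 40 - 4 = 36
New sum = old_sum + delta = 149 + (36) = 185

Answer: 185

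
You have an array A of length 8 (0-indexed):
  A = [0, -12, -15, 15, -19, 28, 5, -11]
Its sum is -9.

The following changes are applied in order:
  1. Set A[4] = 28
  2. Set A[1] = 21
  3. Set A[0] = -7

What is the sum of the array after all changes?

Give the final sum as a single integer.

Answer: 64

Derivation:
Initial sum: -9
Change 1: A[4] -19 -> 28, delta = 47, sum = 38
Change 2: A[1] -12 -> 21, delta = 33, sum = 71
Change 3: A[0] 0 -> -7, delta = -7, sum = 64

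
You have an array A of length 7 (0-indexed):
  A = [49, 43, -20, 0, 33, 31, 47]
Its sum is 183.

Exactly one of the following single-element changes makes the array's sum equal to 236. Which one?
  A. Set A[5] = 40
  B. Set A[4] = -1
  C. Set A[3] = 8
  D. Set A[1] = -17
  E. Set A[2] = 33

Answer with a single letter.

Option A: A[5] 31->40, delta=9, new_sum=183+(9)=192
Option B: A[4] 33->-1, delta=-34, new_sum=183+(-34)=149
Option C: A[3] 0->8, delta=8, new_sum=183+(8)=191
Option D: A[1] 43->-17, delta=-60, new_sum=183+(-60)=123
Option E: A[2] -20->33, delta=53, new_sum=183+(53)=236 <-- matches target

Answer: E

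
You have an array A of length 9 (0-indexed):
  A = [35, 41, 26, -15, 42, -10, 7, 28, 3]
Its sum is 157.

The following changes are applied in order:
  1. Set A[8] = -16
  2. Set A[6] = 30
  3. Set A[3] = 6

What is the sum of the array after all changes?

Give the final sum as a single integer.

Initial sum: 157
Change 1: A[8] 3 -> -16, delta = -19, sum = 138
Change 2: A[6] 7 -> 30, delta = 23, sum = 161
Change 3: A[3] -15 -> 6, delta = 21, sum = 182

Answer: 182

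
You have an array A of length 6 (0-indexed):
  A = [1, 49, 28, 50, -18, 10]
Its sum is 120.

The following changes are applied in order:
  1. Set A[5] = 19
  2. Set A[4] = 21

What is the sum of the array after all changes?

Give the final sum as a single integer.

Answer: 168

Derivation:
Initial sum: 120
Change 1: A[5] 10 -> 19, delta = 9, sum = 129
Change 2: A[4] -18 -> 21, delta = 39, sum = 168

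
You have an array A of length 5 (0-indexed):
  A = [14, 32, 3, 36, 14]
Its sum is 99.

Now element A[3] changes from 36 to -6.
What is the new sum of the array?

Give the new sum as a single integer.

Answer: 57

Derivation:
Old value at index 3: 36
New value at index 3: -6
Delta = -6 - 36 = -42
New sum = old_sum + delta = 99 + (-42) = 57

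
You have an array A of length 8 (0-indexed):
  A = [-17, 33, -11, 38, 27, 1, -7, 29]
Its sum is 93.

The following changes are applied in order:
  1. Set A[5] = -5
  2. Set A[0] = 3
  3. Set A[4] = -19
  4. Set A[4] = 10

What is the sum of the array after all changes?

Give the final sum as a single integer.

Initial sum: 93
Change 1: A[5] 1 -> -5, delta = -6, sum = 87
Change 2: A[0] -17 -> 3, delta = 20, sum = 107
Change 3: A[4] 27 -> -19, delta = -46, sum = 61
Change 4: A[4] -19 -> 10, delta = 29, sum = 90

Answer: 90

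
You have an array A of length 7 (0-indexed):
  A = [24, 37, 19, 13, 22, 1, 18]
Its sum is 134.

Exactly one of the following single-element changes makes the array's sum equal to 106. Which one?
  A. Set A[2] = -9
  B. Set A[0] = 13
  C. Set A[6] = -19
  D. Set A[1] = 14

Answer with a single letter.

Answer: A

Derivation:
Option A: A[2] 19->-9, delta=-28, new_sum=134+(-28)=106 <-- matches target
Option B: A[0] 24->13, delta=-11, new_sum=134+(-11)=123
Option C: A[6] 18->-19, delta=-37, new_sum=134+(-37)=97
Option D: A[1] 37->14, delta=-23, new_sum=134+(-23)=111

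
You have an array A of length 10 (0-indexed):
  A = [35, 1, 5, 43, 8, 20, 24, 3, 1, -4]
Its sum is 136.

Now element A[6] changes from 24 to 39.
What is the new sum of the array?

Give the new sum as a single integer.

Answer: 151

Derivation:
Old value at index 6: 24
New value at index 6: 39
Delta = 39 - 24 = 15
New sum = old_sum + delta = 136 + (15) = 151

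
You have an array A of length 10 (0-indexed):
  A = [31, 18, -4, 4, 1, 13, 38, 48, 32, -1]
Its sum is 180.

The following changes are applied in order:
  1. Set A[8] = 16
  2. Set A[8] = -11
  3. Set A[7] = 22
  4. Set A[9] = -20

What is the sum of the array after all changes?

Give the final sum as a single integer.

Initial sum: 180
Change 1: A[8] 32 -> 16, delta = -16, sum = 164
Change 2: A[8] 16 -> -11, delta = -27, sum = 137
Change 3: A[7] 48 -> 22, delta = -26, sum = 111
Change 4: A[9] -1 -> -20, delta = -19, sum = 92

Answer: 92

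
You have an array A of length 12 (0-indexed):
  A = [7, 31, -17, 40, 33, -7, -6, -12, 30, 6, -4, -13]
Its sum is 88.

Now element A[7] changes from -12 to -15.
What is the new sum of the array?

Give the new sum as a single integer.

Answer: 85

Derivation:
Old value at index 7: -12
New value at index 7: -15
Delta = -15 - -12 = -3
New sum = old_sum + delta = 88 + (-3) = 85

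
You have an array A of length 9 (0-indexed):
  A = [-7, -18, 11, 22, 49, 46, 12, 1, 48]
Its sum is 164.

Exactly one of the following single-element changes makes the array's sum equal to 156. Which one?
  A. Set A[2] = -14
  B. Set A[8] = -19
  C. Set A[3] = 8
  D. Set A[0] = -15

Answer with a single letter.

Option A: A[2] 11->-14, delta=-25, new_sum=164+(-25)=139
Option B: A[8] 48->-19, delta=-67, new_sum=164+(-67)=97
Option C: A[3] 22->8, delta=-14, new_sum=164+(-14)=150
Option D: A[0] -7->-15, delta=-8, new_sum=164+(-8)=156 <-- matches target

Answer: D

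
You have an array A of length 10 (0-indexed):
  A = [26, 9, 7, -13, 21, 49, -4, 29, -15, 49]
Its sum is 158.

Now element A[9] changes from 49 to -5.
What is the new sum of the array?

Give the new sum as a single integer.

Answer: 104

Derivation:
Old value at index 9: 49
New value at index 9: -5
Delta = -5 - 49 = -54
New sum = old_sum + delta = 158 + (-54) = 104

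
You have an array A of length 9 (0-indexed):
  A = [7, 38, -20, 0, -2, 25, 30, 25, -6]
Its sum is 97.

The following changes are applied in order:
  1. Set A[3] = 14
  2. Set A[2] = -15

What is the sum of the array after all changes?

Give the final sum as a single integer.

Initial sum: 97
Change 1: A[3] 0 -> 14, delta = 14, sum = 111
Change 2: A[2] -20 -> -15, delta = 5, sum = 116

Answer: 116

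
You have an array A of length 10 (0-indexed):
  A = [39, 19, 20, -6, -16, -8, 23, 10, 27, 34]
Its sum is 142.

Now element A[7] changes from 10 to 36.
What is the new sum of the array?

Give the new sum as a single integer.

Answer: 168

Derivation:
Old value at index 7: 10
New value at index 7: 36
Delta = 36 - 10 = 26
New sum = old_sum + delta = 142 + (26) = 168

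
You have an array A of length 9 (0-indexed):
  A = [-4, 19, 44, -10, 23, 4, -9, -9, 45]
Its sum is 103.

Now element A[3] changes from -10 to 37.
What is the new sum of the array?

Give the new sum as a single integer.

Answer: 150

Derivation:
Old value at index 3: -10
New value at index 3: 37
Delta = 37 - -10 = 47
New sum = old_sum + delta = 103 + (47) = 150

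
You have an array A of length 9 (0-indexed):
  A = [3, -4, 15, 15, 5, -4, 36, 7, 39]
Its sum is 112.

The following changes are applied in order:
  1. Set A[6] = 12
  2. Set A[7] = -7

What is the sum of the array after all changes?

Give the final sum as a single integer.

Initial sum: 112
Change 1: A[6] 36 -> 12, delta = -24, sum = 88
Change 2: A[7] 7 -> -7, delta = -14, sum = 74

Answer: 74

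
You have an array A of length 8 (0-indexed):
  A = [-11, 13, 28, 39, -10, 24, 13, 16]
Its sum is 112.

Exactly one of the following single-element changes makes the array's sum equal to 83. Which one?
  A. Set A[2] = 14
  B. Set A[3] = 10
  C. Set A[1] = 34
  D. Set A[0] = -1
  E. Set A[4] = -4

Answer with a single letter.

Answer: B

Derivation:
Option A: A[2] 28->14, delta=-14, new_sum=112+(-14)=98
Option B: A[3] 39->10, delta=-29, new_sum=112+(-29)=83 <-- matches target
Option C: A[1] 13->34, delta=21, new_sum=112+(21)=133
Option D: A[0] -11->-1, delta=10, new_sum=112+(10)=122
Option E: A[4] -10->-4, delta=6, new_sum=112+(6)=118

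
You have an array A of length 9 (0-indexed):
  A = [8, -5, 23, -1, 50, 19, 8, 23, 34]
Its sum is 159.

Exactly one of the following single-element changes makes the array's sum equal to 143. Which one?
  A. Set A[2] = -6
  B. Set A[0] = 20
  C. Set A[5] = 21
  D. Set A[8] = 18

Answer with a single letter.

Option A: A[2] 23->-6, delta=-29, new_sum=159+(-29)=130
Option B: A[0] 8->20, delta=12, new_sum=159+(12)=171
Option C: A[5] 19->21, delta=2, new_sum=159+(2)=161
Option D: A[8] 34->18, delta=-16, new_sum=159+(-16)=143 <-- matches target

Answer: D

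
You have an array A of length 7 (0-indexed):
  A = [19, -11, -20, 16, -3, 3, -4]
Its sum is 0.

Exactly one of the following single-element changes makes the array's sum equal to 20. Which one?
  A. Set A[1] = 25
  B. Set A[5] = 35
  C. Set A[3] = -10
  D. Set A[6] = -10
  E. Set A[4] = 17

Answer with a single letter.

Option A: A[1] -11->25, delta=36, new_sum=0+(36)=36
Option B: A[5] 3->35, delta=32, new_sum=0+(32)=32
Option C: A[3] 16->-10, delta=-26, new_sum=0+(-26)=-26
Option D: A[6] -4->-10, delta=-6, new_sum=0+(-6)=-6
Option E: A[4] -3->17, delta=20, new_sum=0+(20)=20 <-- matches target

Answer: E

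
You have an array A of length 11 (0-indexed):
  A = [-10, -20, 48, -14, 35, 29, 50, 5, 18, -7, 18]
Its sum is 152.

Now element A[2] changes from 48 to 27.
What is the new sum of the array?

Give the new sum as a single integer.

Answer: 131

Derivation:
Old value at index 2: 48
New value at index 2: 27
Delta = 27 - 48 = -21
New sum = old_sum + delta = 152 + (-21) = 131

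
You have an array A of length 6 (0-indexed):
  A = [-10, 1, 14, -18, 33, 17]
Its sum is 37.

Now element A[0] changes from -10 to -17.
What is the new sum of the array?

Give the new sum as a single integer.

Answer: 30

Derivation:
Old value at index 0: -10
New value at index 0: -17
Delta = -17 - -10 = -7
New sum = old_sum + delta = 37 + (-7) = 30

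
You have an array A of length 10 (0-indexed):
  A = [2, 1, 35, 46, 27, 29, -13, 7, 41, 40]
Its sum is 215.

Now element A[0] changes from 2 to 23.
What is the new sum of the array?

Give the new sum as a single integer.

Old value at index 0: 2
New value at index 0: 23
Delta = 23 - 2 = 21
New sum = old_sum + delta = 215 + (21) = 236

Answer: 236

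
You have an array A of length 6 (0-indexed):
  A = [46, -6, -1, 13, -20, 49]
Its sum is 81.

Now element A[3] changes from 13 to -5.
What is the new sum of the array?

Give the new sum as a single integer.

Answer: 63

Derivation:
Old value at index 3: 13
New value at index 3: -5
Delta = -5 - 13 = -18
New sum = old_sum + delta = 81 + (-18) = 63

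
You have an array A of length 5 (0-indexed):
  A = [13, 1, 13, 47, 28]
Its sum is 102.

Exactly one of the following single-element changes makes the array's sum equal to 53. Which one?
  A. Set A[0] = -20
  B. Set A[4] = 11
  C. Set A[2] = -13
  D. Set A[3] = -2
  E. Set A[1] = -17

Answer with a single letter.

Answer: D

Derivation:
Option A: A[0] 13->-20, delta=-33, new_sum=102+(-33)=69
Option B: A[4] 28->11, delta=-17, new_sum=102+(-17)=85
Option C: A[2] 13->-13, delta=-26, new_sum=102+(-26)=76
Option D: A[3] 47->-2, delta=-49, new_sum=102+(-49)=53 <-- matches target
Option E: A[1] 1->-17, delta=-18, new_sum=102+(-18)=84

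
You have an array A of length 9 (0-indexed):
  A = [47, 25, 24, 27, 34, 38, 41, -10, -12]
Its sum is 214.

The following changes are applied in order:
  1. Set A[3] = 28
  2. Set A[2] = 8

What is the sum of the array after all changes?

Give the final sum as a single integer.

Answer: 199

Derivation:
Initial sum: 214
Change 1: A[3] 27 -> 28, delta = 1, sum = 215
Change 2: A[2] 24 -> 8, delta = -16, sum = 199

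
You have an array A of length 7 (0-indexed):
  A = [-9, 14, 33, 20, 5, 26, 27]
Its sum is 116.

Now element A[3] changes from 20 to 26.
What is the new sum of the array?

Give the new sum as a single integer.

Old value at index 3: 20
New value at index 3: 26
Delta = 26 - 20 = 6
New sum = old_sum + delta = 116 + (6) = 122

Answer: 122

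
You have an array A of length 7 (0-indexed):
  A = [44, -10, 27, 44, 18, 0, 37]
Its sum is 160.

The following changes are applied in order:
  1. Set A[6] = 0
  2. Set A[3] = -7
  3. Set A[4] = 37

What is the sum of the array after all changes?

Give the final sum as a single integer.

Answer: 91

Derivation:
Initial sum: 160
Change 1: A[6] 37 -> 0, delta = -37, sum = 123
Change 2: A[3] 44 -> -7, delta = -51, sum = 72
Change 3: A[4] 18 -> 37, delta = 19, sum = 91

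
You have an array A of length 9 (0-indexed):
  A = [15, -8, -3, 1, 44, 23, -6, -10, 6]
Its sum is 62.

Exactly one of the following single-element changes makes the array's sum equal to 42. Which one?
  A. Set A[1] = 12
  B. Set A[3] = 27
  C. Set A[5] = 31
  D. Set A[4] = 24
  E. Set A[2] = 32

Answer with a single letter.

Answer: D

Derivation:
Option A: A[1] -8->12, delta=20, new_sum=62+(20)=82
Option B: A[3] 1->27, delta=26, new_sum=62+(26)=88
Option C: A[5] 23->31, delta=8, new_sum=62+(8)=70
Option D: A[4] 44->24, delta=-20, new_sum=62+(-20)=42 <-- matches target
Option E: A[2] -3->32, delta=35, new_sum=62+(35)=97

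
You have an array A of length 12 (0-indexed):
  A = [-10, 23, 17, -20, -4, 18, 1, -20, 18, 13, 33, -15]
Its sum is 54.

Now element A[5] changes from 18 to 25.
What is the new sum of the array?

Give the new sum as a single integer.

Answer: 61

Derivation:
Old value at index 5: 18
New value at index 5: 25
Delta = 25 - 18 = 7
New sum = old_sum + delta = 54 + (7) = 61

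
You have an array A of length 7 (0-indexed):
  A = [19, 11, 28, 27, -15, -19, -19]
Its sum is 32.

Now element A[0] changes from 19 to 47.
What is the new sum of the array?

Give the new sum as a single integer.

Answer: 60

Derivation:
Old value at index 0: 19
New value at index 0: 47
Delta = 47 - 19 = 28
New sum = old_sum + delta = 32 + (28) = 60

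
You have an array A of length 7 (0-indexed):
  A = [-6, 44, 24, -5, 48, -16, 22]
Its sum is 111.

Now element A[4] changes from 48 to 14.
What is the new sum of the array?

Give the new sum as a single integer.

Old value at index 4: 48
New value at index 4: 14
Delta = 14 - 48 = -34
New sum = old_sum + delta = 111 + (-34) = 77

Answer: 77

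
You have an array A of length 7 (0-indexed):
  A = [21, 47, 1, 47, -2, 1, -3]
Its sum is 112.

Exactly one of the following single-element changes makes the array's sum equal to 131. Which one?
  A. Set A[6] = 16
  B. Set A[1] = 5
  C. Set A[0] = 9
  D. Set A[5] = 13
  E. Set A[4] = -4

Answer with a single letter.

Option A: A[6] -3->16, delta=19, new_sum=112+(19)=131 <-- matches target
Option B: A[1] 47->5, delta=-42, new_sum=112+(-42)=70
Option C: A[0] 21->9, delta=-12, new_sum=112+(-12)=100
Option D: A[5] 1->13, delta=12, new_sum=112+(12)=124
Option E: A[4] -2->-4, delta=-2, new_sum=112+(-2)=110

Answer: A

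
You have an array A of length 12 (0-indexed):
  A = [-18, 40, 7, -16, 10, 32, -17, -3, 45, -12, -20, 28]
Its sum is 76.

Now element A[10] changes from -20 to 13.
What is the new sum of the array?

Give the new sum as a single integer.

Answer: 109

Derivation:
Old value at index 10: -20
New value at index 10: 13
Delta = 13 - -20 = 33
New sum = old_sum + delta = 76 + (33) = 109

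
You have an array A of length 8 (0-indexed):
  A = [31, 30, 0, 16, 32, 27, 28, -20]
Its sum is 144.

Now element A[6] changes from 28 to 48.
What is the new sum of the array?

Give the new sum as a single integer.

Old value at index 6: 28
New value at index 6: 48
Delta = 48 - 28 = 20
New sum = old_sum + delta = 144 + (20) = 164

Answer: 164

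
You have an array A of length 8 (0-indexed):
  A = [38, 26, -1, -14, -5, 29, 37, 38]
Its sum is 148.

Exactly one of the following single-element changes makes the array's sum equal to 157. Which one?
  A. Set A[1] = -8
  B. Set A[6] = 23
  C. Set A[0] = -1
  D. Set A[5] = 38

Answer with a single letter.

Answer: D

Derivation:
Option A: A[1] 26->-8, delta=-34, new_sum=148+(-34)=114
Option B: A[6] 37->23, delta=-14, new_sum=148+(-14)=134
Option C: A[0] 38->-1, delta=-39, new_sum=148+(-39)=109
Option D: A[5] 29->38, delta=9, new_sum=148+(9)=157 <-- matches target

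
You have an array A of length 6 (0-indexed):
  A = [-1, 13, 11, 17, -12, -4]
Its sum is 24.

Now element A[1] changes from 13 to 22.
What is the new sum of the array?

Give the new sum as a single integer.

Answer: 33

Derivation:
Old value at index 1: 13
New value at index 1: 22
Delta = 22 - 13 = 9
New sum = old_sum + delta = 24 + (9) = 33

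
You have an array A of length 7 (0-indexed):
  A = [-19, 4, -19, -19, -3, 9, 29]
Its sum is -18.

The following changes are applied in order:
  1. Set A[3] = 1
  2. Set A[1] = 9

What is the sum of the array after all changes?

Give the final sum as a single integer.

Answer: 7

Derivation:
Initial sum: -18
Change 1: A[3] -19 -> 1, delta = 20, sum = 2
Change 2: A[1] 4 -> 9, delta = 5, sum = 7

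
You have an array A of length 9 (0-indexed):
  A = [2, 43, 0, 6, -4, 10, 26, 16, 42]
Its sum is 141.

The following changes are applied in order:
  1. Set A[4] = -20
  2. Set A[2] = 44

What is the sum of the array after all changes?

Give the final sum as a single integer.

Answer: 169

Derivation:
Initial sum: 141
Change 1: A[4] -4 -> -20, delta = -16, sum = 125
Change 2: A[2] 0 -> 44, delta = 44, sum = 169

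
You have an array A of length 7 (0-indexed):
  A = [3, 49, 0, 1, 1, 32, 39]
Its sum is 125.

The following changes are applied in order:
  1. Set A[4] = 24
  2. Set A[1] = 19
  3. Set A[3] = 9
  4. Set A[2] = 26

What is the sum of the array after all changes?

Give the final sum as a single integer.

Answer: 152

Derivation:
Initial sum: 125
Change 1: A[4] 1 -> 24, delta = 23, sum = 148
Change 2: A[1] 49 -> 19, delta = -30, sum = 118
Change 3: A[3] 1 -> 9, delta = 8, sum = 126
Change 4: A[2] 0 -> 26, delta = 26, sum = 152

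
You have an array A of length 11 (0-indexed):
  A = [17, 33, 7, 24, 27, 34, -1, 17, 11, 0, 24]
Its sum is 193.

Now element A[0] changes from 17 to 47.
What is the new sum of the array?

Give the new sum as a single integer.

Answer: 223

Derivation:
Old value at index 0: 17
New value at index 0: 47
Delta = 47 - 17 = 30
New sum = old_sum + delta = 193 + (30) = 223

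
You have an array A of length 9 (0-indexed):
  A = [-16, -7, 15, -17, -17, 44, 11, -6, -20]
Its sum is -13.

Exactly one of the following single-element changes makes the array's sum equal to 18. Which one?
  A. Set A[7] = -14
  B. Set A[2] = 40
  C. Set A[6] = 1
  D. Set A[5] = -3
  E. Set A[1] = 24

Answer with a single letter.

Answer: E

Derivation:
Option A: A[7] -6->-14, delta=-8, new_sum=-13+(-8)=-21
Option B: A[2] 15->40, delta=25, new_sum=-13+(25)=12
Option C: A[6] 11->1, delta=-10, new_sum=-13+(-10)=-23
Option D: A[5] 44->-3, delta=-47, new_sum=-13+(-47)=-60
Option E: A[1] -7->24, delta=31, new_sum=-13+(31)=18 <-- matches target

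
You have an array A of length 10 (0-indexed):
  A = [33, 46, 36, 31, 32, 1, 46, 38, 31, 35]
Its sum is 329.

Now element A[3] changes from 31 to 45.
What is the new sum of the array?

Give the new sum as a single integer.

Old value at index 3: 31
New value at index 3: 45
Delta = 45 - 31 = 14
New sum = old_sum + delta = 329 + (14) = 343

Answer: 343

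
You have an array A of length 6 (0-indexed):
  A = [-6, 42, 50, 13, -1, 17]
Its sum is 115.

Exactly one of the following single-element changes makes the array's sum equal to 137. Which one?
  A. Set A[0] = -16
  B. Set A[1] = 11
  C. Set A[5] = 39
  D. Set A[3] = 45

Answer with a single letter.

Answer: C

Derivation:
Option A: A[0] -6->-16, delta=-10, new_sum=115+(-10)=105
Option B: A[1] 42->11, delta=-31, new_sum=115+(-31)=84
Option C: A[5] 17->39, delta=22, new_sum=115+(22)=137 <-- matches target
Option D: A[3] 13->45, delta=32, new_sum=115+(32)=147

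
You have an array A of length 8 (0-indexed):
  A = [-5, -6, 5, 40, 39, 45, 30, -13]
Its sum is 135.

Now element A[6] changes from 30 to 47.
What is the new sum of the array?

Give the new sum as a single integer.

Answer: 152

Derivation:
Old value at index 6: 30
New value at index 6: 47
Delta = 47 - 30 = 17
New sum = old_sum + delta = 135 + (17) = 152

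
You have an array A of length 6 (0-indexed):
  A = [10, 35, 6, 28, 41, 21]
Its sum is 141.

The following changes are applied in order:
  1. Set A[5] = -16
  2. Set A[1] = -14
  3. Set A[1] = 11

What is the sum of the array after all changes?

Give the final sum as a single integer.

Answer: 80

Derivation:
Initial sum: 141
Change 1: A[5] 21 -> -16, delta = -37, sum = 104
Change 2: A[1] 35 -> -14, delta = -49, sum = 55
Change 3: A[1] -14 -> 11, delta = 25, sum = 80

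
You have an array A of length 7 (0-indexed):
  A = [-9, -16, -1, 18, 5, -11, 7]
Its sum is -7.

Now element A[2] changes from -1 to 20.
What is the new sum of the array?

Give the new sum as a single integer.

Old value at index 2: -1
New value at index 2: 20
Delta = 20 - -1 = 21
New sum = old_sum + delta = -7 + (21) = 14

Answer: 14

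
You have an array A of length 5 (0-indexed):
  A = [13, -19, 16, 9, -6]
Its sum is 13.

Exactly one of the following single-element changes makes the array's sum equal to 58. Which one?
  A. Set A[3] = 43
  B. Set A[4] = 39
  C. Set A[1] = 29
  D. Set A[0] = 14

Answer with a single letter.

Answer: B

Derivation:
Option A: A[3] 9->43, delta=34, new_sum=13+(34)=47
Option B: A[4] -6->39, delta=45, new_sum=13+(45)=58 <-- matches target
Option C: A[1] -19->29, delta=48, new_sum=13+(48)=61
Option D: A[0] 13->14, delta=1, new_sum=13+(1)=14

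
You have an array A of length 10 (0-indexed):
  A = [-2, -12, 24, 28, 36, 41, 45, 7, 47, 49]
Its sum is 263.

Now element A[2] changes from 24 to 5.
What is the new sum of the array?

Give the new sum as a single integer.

Answer: 244

Derivation:
Old value at index 2: 24
New value at index 2: 5
Delta = 5 - 24 = -19
New sum = old_sum + delta = 263 + (-19) = 244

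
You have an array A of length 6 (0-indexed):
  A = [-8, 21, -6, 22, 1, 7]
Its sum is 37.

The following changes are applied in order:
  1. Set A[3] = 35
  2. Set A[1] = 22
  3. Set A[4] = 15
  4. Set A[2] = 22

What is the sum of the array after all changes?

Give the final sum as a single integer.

Answer: 93

Derivation:
Initial sum: 37
Change 1: A[3] 22 -> 35, delta = 13, sum = 50
Change 2: A[1] 21 -> 22, delta = 1, sum = 51
Change 3: A[4] 1 -> 15, delta = 14, sum = 65
Change 4: A[2] -6 -> 22, delta = 28, sum = 93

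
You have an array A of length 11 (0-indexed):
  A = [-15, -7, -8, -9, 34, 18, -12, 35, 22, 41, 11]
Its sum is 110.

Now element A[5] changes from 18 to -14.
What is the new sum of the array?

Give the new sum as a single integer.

Answer: 78

Derivation:
Old value at index 5: 18
New value at index 5: -14
Delta = -14 - 18 = -32
New sum = old_sum + delta = 110 + (-32) = 78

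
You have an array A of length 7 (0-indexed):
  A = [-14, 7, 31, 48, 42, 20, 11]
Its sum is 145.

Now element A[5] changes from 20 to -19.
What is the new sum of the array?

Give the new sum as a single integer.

Answer: 106

Derivation:
Old value at index 5: 20
New value at index 5: -19
Delta = -19 - 20 = -39
New sum = old_sum + delta = 145 + (-39) = 106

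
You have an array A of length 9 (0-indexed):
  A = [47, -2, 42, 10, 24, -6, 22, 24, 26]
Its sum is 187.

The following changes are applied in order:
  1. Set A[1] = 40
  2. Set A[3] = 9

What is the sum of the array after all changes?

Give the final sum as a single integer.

Answer: 228

Derivation:
Initial sum: 187
Change 1: A[1] -2 -> 40, delta = 42, sum = 229
Change 2: A[3] 10 -> 9, delta = -1, sum = 228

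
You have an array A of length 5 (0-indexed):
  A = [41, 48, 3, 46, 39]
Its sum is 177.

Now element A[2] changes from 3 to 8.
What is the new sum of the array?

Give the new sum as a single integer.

Answer: 182

Derivation:
Old value at index 2: 3
New value at index 2: 8
Delta = 8 - 3 = 5
New sum = old_sum + delta = 177 + (5) = 182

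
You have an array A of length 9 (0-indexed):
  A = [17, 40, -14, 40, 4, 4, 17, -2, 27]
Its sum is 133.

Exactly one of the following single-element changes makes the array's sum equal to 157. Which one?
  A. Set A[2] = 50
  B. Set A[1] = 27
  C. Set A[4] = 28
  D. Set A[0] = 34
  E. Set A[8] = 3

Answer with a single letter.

Option A: A[2] -14->50, delta=64, new_sum=133+(64)=197
Option B: A[1] 40->27, delta=-13, new_sum=133+(-13)=120
Option C: A[4] 4->28, delta=24, new_sum=133+(24)=157 <-- matches target
Option D: A[0] 17->34, delta=17, new_sum=133+(17)=150
Option E: A[8] 27->3, delta=-24, new_sum=133+(-24)=109

Answer: C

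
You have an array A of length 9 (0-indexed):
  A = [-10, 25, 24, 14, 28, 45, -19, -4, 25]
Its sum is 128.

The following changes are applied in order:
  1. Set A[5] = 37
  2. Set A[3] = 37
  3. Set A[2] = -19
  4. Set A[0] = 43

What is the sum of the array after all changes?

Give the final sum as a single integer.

Answer: 153

Derivation:
Initial sum: 128
Change 1: A[5] 45 -> 37, delta = -8, sum = 120
Change 2: A[3] 14 -> 37, delta = 23, sum = 143
Change 3: A[2] 24 -> -19, delta = -43, sum = 100
Change 4: A[0] -10 -> 43, delta = 53, sum = 153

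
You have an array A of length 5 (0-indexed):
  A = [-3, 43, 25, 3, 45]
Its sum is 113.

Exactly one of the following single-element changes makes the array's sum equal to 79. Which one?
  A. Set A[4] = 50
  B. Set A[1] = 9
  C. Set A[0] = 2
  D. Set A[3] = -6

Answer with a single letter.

Option A: A[4] 45->50, delta=5, new_sum=113+(5)=118
Option B: A[1] 43->9, delta=-34, new_sum=113+(-34)=79 <-- matches target
Option C: A[0] -3->2, delta=5, new_sum=113+(5)=118
Option D: A[3] 3->-6, delta=-9, new_sum=113+(-9)=104

Answer: B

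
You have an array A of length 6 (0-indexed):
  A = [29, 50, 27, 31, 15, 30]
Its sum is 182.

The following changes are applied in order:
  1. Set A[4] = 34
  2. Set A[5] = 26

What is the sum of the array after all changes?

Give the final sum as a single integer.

Initial sum: 182
Change 1: A[4] 15 -> 34, delta = 19, sum = 201
Change 2: A[5] 30 -> 26, delta = -4, sum = 197

Answer: 197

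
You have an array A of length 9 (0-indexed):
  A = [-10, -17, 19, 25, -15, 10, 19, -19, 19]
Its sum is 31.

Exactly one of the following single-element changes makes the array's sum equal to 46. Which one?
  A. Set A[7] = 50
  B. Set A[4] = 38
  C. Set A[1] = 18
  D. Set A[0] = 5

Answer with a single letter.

Option A: A[7] -19->50, delta=69, new_sum=31+(69)=100
Option B: A[4] -15->38, delta=53, new_sum=31+(53)=84
Option C: A[1] -17->18, delta=35, new_sum=31+(35)=66
Option D: A[0] -10->5, delta=15, new_sum=31+(15)=46 <-- matches target

Answer: D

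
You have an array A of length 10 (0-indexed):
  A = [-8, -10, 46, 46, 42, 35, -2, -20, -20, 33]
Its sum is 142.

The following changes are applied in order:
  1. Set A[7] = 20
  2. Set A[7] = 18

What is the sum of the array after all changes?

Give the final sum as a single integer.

Answer: 180

Derivation:
Initial sum: 142
Change 1: A[7] -20 -> 20, delta = 40, sum = 182
Change 2: A[7] 20 -> 18, delta = -2, sum = 180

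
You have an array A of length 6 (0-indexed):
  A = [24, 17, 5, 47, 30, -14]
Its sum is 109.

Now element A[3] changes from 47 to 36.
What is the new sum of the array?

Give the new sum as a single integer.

Answer: 98

Derivation:
Old value at index 3: 47
New value at index 3: 36
Delta = 36 - 47 = -11
New sum = old_sum + delta = 109 + (-11) = 98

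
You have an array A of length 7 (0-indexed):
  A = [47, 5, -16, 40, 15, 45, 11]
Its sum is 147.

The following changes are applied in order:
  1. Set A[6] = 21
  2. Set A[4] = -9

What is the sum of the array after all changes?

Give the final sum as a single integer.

Answer: 133

Derivation:
Initial sum: 147
Change 1: A[6] 11 -> 21, delta = 10, sum = 157
Change 2: A[4] 15 -> -9, delta = -24, sum = 133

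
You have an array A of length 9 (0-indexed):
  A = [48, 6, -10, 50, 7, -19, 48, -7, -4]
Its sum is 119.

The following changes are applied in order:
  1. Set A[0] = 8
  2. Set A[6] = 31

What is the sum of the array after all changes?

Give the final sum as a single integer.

Initial sum: 119
Change 1: A[0] 48 -> 8, delta = -40, sum = 79
Change 2: A[6] 48 -> 31, delta = -17, sum = 62

Answer: 62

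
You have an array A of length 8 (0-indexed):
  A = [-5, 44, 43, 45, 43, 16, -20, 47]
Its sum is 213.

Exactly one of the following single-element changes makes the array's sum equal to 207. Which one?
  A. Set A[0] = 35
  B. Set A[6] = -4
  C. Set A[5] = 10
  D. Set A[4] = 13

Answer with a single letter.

Option A: A[0] -5->35, delta=40, new_sum=213+(40)=253
Option B: A[6] -20->-4, delta=16, new_sum=213+(16)=229
Option C: A[5] 16->10, delta=-6, new_sum=213+(-6)=207 <-- matches target
Option D: A[4] 43->13, delta=-30, new_sum=213+(-30)=183

Answer: C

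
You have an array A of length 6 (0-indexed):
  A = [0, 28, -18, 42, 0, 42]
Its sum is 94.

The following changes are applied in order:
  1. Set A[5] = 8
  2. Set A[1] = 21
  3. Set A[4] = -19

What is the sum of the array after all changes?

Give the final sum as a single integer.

Answer: 34

Derivation:
Initial sum: 94
Change 1: A[5] 42 -> 8, delta = -34, sum = 60
Change 2: A[1] 28 -> 21, delta = -7, sum = 53
Change 3: A[4] 0 -> -19, delta = -19, sum = 34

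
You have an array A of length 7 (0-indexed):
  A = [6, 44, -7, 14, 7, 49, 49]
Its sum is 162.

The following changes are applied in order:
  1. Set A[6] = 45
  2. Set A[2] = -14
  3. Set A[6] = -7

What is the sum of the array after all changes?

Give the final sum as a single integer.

Initial sum: 162
Change 1: A[6] 49 -> 45, delta = -4, sum = 158
Change 2: A[2] -7 -> -14, delta = -7, sum = 151
Change 3: A[6] 45 -> -7, delta = -52, sum = 99

Answer: 99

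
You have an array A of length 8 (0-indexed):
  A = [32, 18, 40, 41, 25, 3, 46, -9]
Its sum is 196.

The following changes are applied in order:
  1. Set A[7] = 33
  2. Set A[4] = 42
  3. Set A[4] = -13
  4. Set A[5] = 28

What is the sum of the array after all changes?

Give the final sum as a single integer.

Answer: 225

Derivation:
Initial sum: 196
Change 1: A[7] -9 -> 33, delta = 42, sum = 238
Change 2: A[4] 25 -> 42, delta = 17, sum = 255
Change 3: A[4] 42 -> -13, delta = -55, sum = 200
Change 4: A[5] 3 -> 28, delta = 25, sum = 225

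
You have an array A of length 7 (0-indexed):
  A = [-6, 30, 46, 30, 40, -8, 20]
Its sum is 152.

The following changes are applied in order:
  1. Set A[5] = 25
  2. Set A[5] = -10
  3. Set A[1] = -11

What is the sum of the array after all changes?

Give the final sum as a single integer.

Answer: 109

Derivation:
Initial sum: 152
Change 1: A[5] -8 -> 25, delta = 33, sum = 185
Change 2: A[5] 25 -> -10, delta = -35, sum = 150
Change 3: A[1] 30 -> -11, delta = -41, sum = 109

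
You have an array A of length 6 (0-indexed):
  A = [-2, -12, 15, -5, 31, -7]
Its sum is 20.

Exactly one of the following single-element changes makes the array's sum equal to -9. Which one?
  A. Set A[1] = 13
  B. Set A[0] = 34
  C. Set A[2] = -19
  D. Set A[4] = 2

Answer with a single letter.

Option A: A[1] -12->13, delta=25, new_sum=20+(25)=45
Option B: A[0] -2->34, delta=36, new_sum=20+(36)=56
Option C: A[2] 15->-19, delta=-34, new_sum=20+(-34)=-14
Option D: A[4] 31->2, delta=-29, new_sum=20+(-29)=-9 <-- matches target

Answer: D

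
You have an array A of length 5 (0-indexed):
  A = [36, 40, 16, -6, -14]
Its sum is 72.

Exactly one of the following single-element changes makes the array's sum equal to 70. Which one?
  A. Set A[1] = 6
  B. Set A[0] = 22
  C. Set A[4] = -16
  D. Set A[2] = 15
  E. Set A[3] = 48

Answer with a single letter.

Answer: C

Derivation:
Option A: A[1] 40->6, delta=-34, new_sum=72+(-34)=38
Option B: A[0] 36->22, delta=-14, new_sum=72+(-14)=58
Option C: A[4] -14->-16, delta=-2, new_sum=72+(-2)=70 <-- matches target
Option D: A[2] 16->15, delta=-1, new_sum=72+(-1)=71
Option E: A[3] -6->48, delta=54, new_sum=72+(54)=126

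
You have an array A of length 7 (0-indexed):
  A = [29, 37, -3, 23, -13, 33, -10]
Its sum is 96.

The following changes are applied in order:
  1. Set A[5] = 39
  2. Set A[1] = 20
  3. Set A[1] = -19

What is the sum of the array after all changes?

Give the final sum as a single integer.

Answer: 46

Derivation:
Initial sum: 96
Change 1: A[5] 33 -> 39, delta = 6, sum = 102
Change 2: A[1] 37 -> 20, delta = -17, sum = 85
Change 3: A[1] 20 -> -19, delta = -39, sum = 46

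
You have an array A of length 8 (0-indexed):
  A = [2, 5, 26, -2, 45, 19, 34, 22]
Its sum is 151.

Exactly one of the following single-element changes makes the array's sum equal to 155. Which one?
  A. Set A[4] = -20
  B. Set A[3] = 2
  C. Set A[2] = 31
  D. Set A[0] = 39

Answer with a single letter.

Answer: B

Derivation:
Option A: A[4] 45->-20, delta=-65, new_sum=151+(-65)=86
Option B: A[3] -2->2, delta=4, new_sum=151+(4)=155 <-- matches target
Option C: A[2] 26->31, delta=5, new_sum=151+(5)=156
Option D: A[0] 2->39, delta=37, new_sum=151+(37)=188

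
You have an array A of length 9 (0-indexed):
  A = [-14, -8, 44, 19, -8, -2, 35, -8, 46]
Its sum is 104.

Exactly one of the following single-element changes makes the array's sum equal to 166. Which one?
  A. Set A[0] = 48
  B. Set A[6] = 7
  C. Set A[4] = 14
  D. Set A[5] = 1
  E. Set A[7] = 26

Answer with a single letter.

Answer: A

Derivation:
Option A: A[0] -14->48, delta=62, new_sum=104+(62)=166 <-- matches target
Option B: A[6] 35->7, delta=-28, new_sum=104+(-28)=76
Option C: A[4] -8->14, delta=22, new_sum=104+(22)=126
Option D: A[5] -2->1, delta=3, new_sum=104+(3)=107
Option E: A[7] -8->26, delta=34, new_sum=104+(34)=138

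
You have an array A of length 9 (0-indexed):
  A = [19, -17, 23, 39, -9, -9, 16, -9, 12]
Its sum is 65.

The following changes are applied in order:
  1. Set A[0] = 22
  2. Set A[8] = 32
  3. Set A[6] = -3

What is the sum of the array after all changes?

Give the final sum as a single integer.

Initial sum: 65
Change 1: A[0] 19 -> 22, delta = 3, sum = 68
Change 2: A[8] 12 -> 32, delta = 20, sum = 88
Change 3: A[6] 16 -> -3, delta = -19, sum = 69

Answer: 69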